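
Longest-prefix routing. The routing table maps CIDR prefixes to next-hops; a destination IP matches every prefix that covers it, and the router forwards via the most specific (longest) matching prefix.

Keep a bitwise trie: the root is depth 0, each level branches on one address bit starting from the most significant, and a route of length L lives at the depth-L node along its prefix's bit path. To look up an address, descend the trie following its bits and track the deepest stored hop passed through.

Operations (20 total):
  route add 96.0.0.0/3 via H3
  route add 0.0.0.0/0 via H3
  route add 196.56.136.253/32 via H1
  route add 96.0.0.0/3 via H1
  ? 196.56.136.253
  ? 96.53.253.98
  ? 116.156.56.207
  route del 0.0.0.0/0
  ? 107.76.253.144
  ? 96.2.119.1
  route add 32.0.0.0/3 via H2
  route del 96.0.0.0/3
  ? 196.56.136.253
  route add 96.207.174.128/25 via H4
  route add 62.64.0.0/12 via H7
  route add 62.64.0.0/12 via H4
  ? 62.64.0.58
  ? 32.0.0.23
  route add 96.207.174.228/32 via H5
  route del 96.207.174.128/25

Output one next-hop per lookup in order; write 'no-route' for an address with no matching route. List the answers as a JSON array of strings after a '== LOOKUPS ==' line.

Process each operation:
  add 96.0.0.0/3 -> H3 at depth 3
  add 0.0.0.0/0 -> H3 at depth 0
  add 196.56.136.253/32 -> H1 at depth 32
  add 96.0.0.0/3 -> H1 at depth 3
  Q 196.56.136.253: descend 11000100001110001000100011111101 ; hops seen [H3,H1] ; pick H1
  Q 96.53.253.98: descend 011 ; hops seen [H3,H1] ; pick H1
  Q 116.156.56.207: descend 011 ; hops seen [H3,H1] ; pick H1
  del 0.0.0.0/0 (clear depth 0)
  Q 107.76.253.144: descend 011 ; hops seen [H1] ; pick H1
  Q 96.2.119.1: descend 011 ; hops seen [H1] ; pick H1
  add 32.0.0.0/3 -> H2 at depth 3
  del 96.0.0.0/3 (clear depth 3)
  Q 196.56.136.253: descend 11000100001110001000100011111101 ; hops seen [H1] ; pick H1
  add 96.207.174.128/25 -> H4 at depth 25
  add 62.64.0.0/12 -> H7 at depth 12
  add 62.64.0.0/12 -> H4 at depth 12
  Q 62.64.0.58: descend 001111100100 ; hops seen [H2,H4] ; pick H4
  Q 32.0.0.23: descend 001 ; hops seen [H2] ; pick H2
  add 96.207.174.228/32 -> H5 at depth 32
  del 96.207.174.128/25 (clear depth 25)

== LOOKUPS ==
["H1","H1","H1","H1","H1","H1","H4","H2"]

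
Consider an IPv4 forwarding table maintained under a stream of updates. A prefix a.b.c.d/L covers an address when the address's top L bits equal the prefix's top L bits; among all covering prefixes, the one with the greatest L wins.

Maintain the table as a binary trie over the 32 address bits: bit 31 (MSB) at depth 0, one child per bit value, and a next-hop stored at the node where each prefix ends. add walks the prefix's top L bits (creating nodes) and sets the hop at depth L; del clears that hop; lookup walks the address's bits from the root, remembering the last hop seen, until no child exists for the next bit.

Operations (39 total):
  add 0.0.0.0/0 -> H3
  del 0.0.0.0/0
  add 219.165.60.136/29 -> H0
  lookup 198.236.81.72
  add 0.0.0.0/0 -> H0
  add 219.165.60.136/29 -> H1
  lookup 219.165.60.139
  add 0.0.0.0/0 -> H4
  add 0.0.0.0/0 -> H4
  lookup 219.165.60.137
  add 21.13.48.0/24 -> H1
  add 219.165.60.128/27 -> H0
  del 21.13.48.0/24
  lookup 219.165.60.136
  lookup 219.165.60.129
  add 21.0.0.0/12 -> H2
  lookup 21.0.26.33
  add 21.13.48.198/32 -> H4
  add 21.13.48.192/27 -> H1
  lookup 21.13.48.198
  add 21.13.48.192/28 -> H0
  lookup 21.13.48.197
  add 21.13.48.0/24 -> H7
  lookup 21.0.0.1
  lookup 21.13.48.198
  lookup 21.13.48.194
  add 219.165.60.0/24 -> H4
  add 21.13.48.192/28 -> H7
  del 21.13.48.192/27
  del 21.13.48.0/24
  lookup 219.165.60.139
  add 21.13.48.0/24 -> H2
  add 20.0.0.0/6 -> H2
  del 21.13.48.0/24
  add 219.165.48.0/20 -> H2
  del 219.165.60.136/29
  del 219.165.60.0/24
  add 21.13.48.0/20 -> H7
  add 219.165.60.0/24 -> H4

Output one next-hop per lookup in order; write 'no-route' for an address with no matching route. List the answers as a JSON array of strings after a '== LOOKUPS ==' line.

Trace:
  + 0.0.0.0/0 (H3) depth=0
  del 0.0.0.0/0 (clear depth 0)
  + 219.165.60.136/29 (H0) depth=29
  ? 198.236.81.72  path d0:-→d1:-→d2:-→d3:-  best=no-route
  + 0.0.0.0/0 (H0) depth=0
  + 219.165.60.136/29 (H1) depth=29
  ? 219.165.60.139  path d0:H0→d1:-→d2:-→d3:-→d4:-→d5:-→d6:-→d7:-→d8:-→d9:-→d10:-→d11:-→d12:-→d13:-→d14:-→d15:-→d16:-→d17:-→d18:-→d19:-→d20:-→d21:-→d22:-→d23:-→d24:-→d25:-→d26:-→d27:-→d28:-→d29:H1  best=H1
  + 0.0.0.0/0 (H4) depth=0
  + 0.0.0.0/0 (H4) depth=0
  ? 219.165.60.137  path d0:H4→d1:-→d2:-→d3:-→d4:-→d5:-→d6:-→d7:-→d8:-→d9:-→d10:-→d11:-→d12:-→d13:-→d14:-→d15:-→d16:-→d17:-→d18:-→d19:-→d20:-→d21:-→d22:-→d23:-→d24:-→d25:-→d26:-→d27:-→d28:-→d29:H1  best=H1
  + 21.13.48.0/24 (H1) depth=24
  + 219.165.60.128/27 (H0) depth=27
  del 21.13.48.0/24 (clear depth 24)
  ? 219.165.60.136  path d0:H4→d1:-→d2:-→d3:-→d4:-→d5:-→d6:-→d7:-→d8:-→d9:-→d10:-→d11:-→d12:-→d13:-→d14:-→d15:-→d16:-→d17:-→d18:-→d19:-→d20:-→d21:-→d22:-→d23:-→d24:-→d25:-→d26:-→d27:H0→d28:-→d29:H1  best=H1
  ? 219.165.60.129  path d0:H4→d1:-→d2:-→d3:-→d4:-→d5:-→d6:-→d7:-→d8:-→d9:-→d10:-→d11:-→d12:-→d13:-→d14:-→d15:-→d16:-→d17:-→d18:-→d19:-→d20:-→d21:-→d22:-→d23:-→d24:-→d25:-→d26:-→d27:H0→d28:-  best=H0
  + 21.0.0.0/12 (H2) depth=12
  ? 21.0.26.33  path d0:H4→d1:-→d2:-→d3:-→d4:-→d5:-→d6:-→d7:-→d8:-→d9:-→d10:-→d11:-→d12:H2  best=H2
  + 21.13.48.198/32 (H4) depth=32
  + 21.13.48.192/27 (H1) depth=27
  ? 21.13.48.198  path d0:H4→d1:-→d2:-→d3:-→d4:-→d5:-→d6:-→d7:-→d8:-→d9:-→d10:-→d11:-→d12:H2→d13:-→d14:-→d15:-→d16:-→d17:-→d18:-→d19:-→d20:-→d21:-→d22:-→d23:-→d24:-→d25:-→d26:-→d27:H1→d28:-→d29:-→d30:-→d31:-→d32:H4  best=H4
  + 21.13.48.192/28 (H0) depth=28
  ? 21.13.48.197  path d0:H4→d1:-→d2:-→d3:-→d4:-→d5:-→d6:-→d7:-→d8:-→d9:-→d10:-→d11:-→d12:H2→d13:-→d14:-→d15:-→d16:-→d17:-→d18:-→d19:-→d20:-→d21:-→d22:-→d23:-→d24:-→d25:-→d26:-→d27:H1→d28:H0→d29:-→d30:-  best=H0
  + 21.13.48.0/24 (H7) depth=24
  ? 21.0.0.1  path d0:H4→d1:-→d2:-→d3:-→d4:-→d5:-→d6:-→d7:-→d8:-→d9:-→d10:-→d11:-→d12:H2  best=H2
  ? 21.13.48.198  path d0:H4→d1:-→d2:-→d3:-→d4:-→d5:-→d6:-→d7:-→d8:-→d9:-→d10:-→d11:-→d12:H2→d13:-→d14:-→d15:-→d16:-→d17:-→d18:-→d19:-→d20:-→d21:-→d22:-→d23:-→d24:H7→d25:-→d26:-→d27:H1→d28:H0→d29:-→d30:-→d31:-→d32:H4  best=H4
  ? 21.13.48.194  path d0:H4→d1:-→d2:-→d3:-→d4:-→d5:-→d6:-→d7:-→d8:-→d9:-→d10:-→d11:-→d12:H2→d13:-→d14:-→d15:-→d16:-→d17:-→d18:-→d19:-→d20:-→d21:-→d22:-→d23:-→d24:H7→d25:-→d26:-→d27:H1→d28:H0→d29:-  best=H0
  + 219.165.60.0/24 (H4) depth=24
  + 21.13.48.192/28 (H7) depth=28
  del 21.13.48.192/27 (clear depth 27)
  del 21.13.48.0/24 (clear depth 24)
  ? 219.165.60.139  path d0:H4→d1:-→d2:-→d3:-→d4:-→d5:-→d6:-→d7:-→d8:-→d9:-→d10:-→d11:-→d12:-→d13:-→d14:-→d15:-→d16:-→d17:-→d18:-→d19:-→d20:-→d21:-→d22:-→d23:-→d24:H4→d25:-→d26:-→d27:H0→d28:-→d29:H1  best=H1
  + 21.13.48.0/24 (H2) depth=24
  + 20.0.0.0/6 (H2) depth=6
  del 21.13.48.0/24 (clear depth 24)
  + 219.165.48.0/20 (H2) depth=20
  del 219.165.60.136/29 (clear depth 29)
  del 219.165.60.0/24 (clear depth 24)
  + 21.13.48.0/20 (H7) depth=20
  + 219.165.60.0/24 (H4) depth=24

== LOOKUPS ==
["no-route","H1","H1","H1","H0","H2","H4","H0","H2","H4","H0","H1"]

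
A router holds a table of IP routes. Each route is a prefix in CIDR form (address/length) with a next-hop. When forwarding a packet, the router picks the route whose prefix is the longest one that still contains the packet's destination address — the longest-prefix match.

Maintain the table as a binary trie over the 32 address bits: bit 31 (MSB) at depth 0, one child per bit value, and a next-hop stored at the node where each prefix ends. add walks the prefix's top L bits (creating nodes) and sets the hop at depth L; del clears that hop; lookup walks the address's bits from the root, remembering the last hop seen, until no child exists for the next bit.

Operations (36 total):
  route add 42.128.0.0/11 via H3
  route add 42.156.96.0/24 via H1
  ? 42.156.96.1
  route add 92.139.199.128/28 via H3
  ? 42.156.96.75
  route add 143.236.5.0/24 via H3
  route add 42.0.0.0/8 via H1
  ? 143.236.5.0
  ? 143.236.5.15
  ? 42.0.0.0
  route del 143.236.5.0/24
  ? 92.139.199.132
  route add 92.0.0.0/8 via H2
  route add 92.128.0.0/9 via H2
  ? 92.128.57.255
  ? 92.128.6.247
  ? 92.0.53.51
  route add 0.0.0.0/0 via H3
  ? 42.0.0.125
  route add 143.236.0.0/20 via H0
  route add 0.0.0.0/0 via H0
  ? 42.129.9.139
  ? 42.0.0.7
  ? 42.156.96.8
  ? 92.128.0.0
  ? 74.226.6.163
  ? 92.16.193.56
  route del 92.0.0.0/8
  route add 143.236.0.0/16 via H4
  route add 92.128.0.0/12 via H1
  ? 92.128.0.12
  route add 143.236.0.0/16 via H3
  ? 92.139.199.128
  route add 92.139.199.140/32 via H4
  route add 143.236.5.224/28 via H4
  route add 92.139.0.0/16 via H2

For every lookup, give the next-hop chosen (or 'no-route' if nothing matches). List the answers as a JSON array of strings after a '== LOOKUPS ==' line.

Apply in order:
  add 42.128.0.0/11 -> H3 at depth 11
  add 42.156.96.0/24 -> H1 at depth 24
  lookup 42.156.96.1: bits 001010101001110001100000 walk d0:-→d1:-→d2:-→d3:-→d4:-→d5:-→d6:-→d7:-→d8:-→d9:-→d10:-→d11:H3→d12:-→d13:-→d14:-→d15:-→d16:-→d17:-→d18:-→d19:-→d20:-→d21:-→d22:-→d23:-→d24:H1 -> H1
  add 92.139.199.128/28 -> H3 at depth 28
  lookup 42.156.96.75: bits 001010101001110001100000 walk d0:-→d1:-→d2:-→d3:-→d4:-→d5:-→d6:-→d7:-→d8:-→d9:-→d10:-→d11:H3→d12:-→d13:-→d14:-→d15:-→d16:-→d17:-→d18:-→d19:-→d20:-→d21:-→d22:-→d23:-→d24:H1 -> H1
  add 143.236.5.0/24 -> H3 at depth 24
  add 42.0.0.0/8 -> H1 at depth 8
  lookup 143.236.5.0: bits 100011111110110000000101 walk d0:-→d1:-→d2:-→d3:-→d4:-→d5:-→d6:-→d7:-→d8:-→d9:-→d10:-→d11:-→d12:-→d13:-→d14:-→d15:-→d16:-→d17:-→d18:-→d19:-→d20:-→d21:-→d22:-→d23:-→d24:H3 -> H3
  lookup 143.236.5.15: bits 100011111110110000000101 walk d0:-→d1:-→d2:-→d3:-→d4:-→d5:-→d6:-→d7:-→d8:-→d9:-→d10:-→d11:-→d12:-→d13:-→d14:-→d15:-→d16:-→d17:-→d18:-→d19:-→d20:-→d21:-→d22:-→d23:-→d24:H3 -> H3
  lookup 42.0.0.0: bits 00101010 walk d0:-→d1:-→d2:-→d3:-→d4:-→d5:-→d6:-→d7:-→d8:H1 -> H1
  - 143.236.5.0/24 clear@24
  lookup 92.139.199.132: bits 0101110010001011110001111000 walk d0:-→d1:-→d2:-→d3:-→d4:-→d5:-→d6:-→d7:-→d8:-→d9:-→d10:-→d11:-→d12:-→d13:-→d14:-→d15:-→d16:-→d17:-→d18:-→d19:-→d20:-→d21:-→d22:-→d23:-→d24:-→d25:-→d26:-→d27:-→d28:H3 -> H3
  add 92.0.0.0/8 -> H2 at depth 8
  add 92.128.0.0/9 -> H2 at depth 9
  lookup 92.128.57.255: bits 010111001000 walk d0:-→d1:-→d2:-→d3:-→d4:-→d5:-→d6:-→d7:-→d8:H2→d9:H2→d10:-→d11:-→d12:- -> H2
  lookup 92.128.6.247: bits 010111001000 walk d0:-→d1:-→d2:-→d3:-→d4:-→d5:-→d6:-→d7:-→d8:H2→d9:H2→d10:-→d11:-→d12:- -> H2
  lookup 92.0.53.51: bits 01011100 walk d0:-→d1:-→d2:-→d3:-→d4:-→d5:-→d6:-→d7:-→d8:H2 -> H2
  add 0.0.0.0/0 -> H3 at depth 0
  lookup 42.0.0.125: bits 00101010 walk d0:H3→d1:-→d2:-→d3:-→d4:-→d5:-→d6:-→d7:-→d8:H1 -> H1
  add 143.236.0.0/20 -> H0 at depth 20
  add 0.0.0.0/0 -> H0 at depth 0
  lookup 42.129.9.139: bits 00101010100 walk d0:H0→d1:-→d2:-→d3:-→d4:-→d5:-→d6:-→d7:-→d8:H1→d9:-→d10:-→d11:H3 -> H3
  lookup 42.0.0.7: bits 00101010 walk d0:H0→d1:-→d2:-→d3:-→d4:-→d5:-→d6:-→d7:-→d8:H1 -> H1
  lookup 42.156.96.8: bits 001010101001110001100000 walk d0:H0→d1:-→d2:-→d3:-→d4:-→d5:-→d6:-→d7:-→d8:H1→d9:-→d10:-→d11:H3→d12:-→d13:-→d14:-→d15:-→d16:-→d17:-→d18:-→d19:-→d20:-→d21:-→d22:-→d23:-→d24:H1 -> H1
  lookup 92.128.0.0: bits 010111001000 walk d0:H0→d1:-→d2:-→d3:-→d4:-→d5:-→d6:-→d7:-→d8:H2→d9:H2→d10:-→d11:-→d12:- -> H2
  lookup 74.226.6.163: bits 010 walk d0:H0→d1:-→d2:-→d3:- -> H0
  lookup 92.16.193.56: bits 01011100 walk d0:H0→d1:-→d2:-→d3:-→d4:-→d5:-→d6:-→d7:-→d8:H2 -> H2
  - 92.0.0.0/8 clear@8
  add 143.236.0.0/16 -> H4 at depth 16
  add 92.128.0.0/12 -> H1 at depth 12
  lookup 92.128.0.12: bits 010111001000 walk d0:H0→d1:-→d2:-→d3:-→d4:-→d5:-→d6:-→d7:-→d8:-→d9:H2→d10:-→d11:-→d12:H1 -> H1
  add 143.236.0.0/16 -> H3 at depth 16
  lookup 92.139.199.128: bits 0101110010001011110001111000 walk d0:H0→d1:-→d2:-→d3:-→d4:-→d5:-→d6:-→d7:-→d8:-→d9:H2→d10:-→d11:-→d12:H1→d13:-→d14:-→d15:-→d16:-→d17:-→d18:-→d19:-→d20:-→d21:-→d22:-→d23:-→d24:-→d25:-→d26:-→d27:-→d28:H3 -> H3
  add 92.139.199.140/32 -> H4 at depth 32
  add 143.236.5.224/28 -> H4 at depth 28
  add 92.139.0.0/16 -> H2 at depth 16

== LOOKUPS ==
["H1","H1","H3","H3","H1","H3","H2","H2","H2","H1","H3","H1","H1","H2","H0","H2","H1","H3"]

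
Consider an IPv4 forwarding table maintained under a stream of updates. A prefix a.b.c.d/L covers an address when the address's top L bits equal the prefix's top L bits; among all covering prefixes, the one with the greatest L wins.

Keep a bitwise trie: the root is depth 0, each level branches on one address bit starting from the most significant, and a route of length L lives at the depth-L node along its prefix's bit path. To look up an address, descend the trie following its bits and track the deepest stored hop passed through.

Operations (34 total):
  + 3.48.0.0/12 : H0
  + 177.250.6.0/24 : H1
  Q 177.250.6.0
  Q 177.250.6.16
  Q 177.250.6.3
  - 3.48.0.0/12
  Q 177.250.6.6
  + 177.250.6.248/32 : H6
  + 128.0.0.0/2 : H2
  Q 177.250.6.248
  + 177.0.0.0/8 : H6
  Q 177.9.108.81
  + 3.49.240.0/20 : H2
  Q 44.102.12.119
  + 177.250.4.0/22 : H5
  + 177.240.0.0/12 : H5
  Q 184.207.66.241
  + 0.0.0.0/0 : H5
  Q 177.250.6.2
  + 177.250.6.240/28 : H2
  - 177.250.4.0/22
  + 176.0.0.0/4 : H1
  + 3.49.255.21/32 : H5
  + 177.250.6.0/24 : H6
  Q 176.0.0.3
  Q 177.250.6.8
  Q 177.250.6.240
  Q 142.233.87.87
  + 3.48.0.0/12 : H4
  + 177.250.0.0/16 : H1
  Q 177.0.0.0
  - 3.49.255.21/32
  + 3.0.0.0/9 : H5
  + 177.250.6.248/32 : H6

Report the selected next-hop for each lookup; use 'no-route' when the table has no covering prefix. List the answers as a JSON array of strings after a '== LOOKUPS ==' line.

Apply in order:
  add 3.48.0.0/12 -> H0 at depth 12
  add 177.250.6.0/24 -> H1 at depth 24
  lookup 177.250.6.0: bits 101100011111101000000110 walk d0:-→d1:-→d2:-→d3:-→d4:-→d5:-→d6:-→d7:-→d8:-→d9:-→d10:-→d11:-→d12:-→d13:-→d14:-→d15:-→d16:-→d17:-→d18:-→d19:-→d20:-→d21:-→d22:-→d23:-→d24:H1 -> H1
  lookup 177.250.6.16: bits 101100011111101000000110 walk d0:-→d1:-→d2:-→d3:-→d4:-→d5:-→d6:-→d7:-→d8:-→d9:-→d10:-→d11:-→d12:-→d13:-→d14:-→d15:-→d16:-→d17:-→d18:-→d19:-→d20:-→d21:-→d22:-→d23:-→d24:H1 -> H1
  lookup 177.250.6.3: bits 101100011111101000000110 walk d0:-→d1:-→d2:-→d3:-→d4:-→d5:-→d6:-→d7:-→d8:-→d9:-→d10:-→d11:-→d12:-→d13:-→d14:-→d15:-→d16:-→d17:-→d18:-→d19:-→d20:-→d21:-→d22:-→d23:-→d24:H1 -> H1
  - 3.48.0.0/12 clear@12
  lookup 177.250.6.6: bits 101100011111101000000110 walk d0:-→d1:-→d2:-→d3:-→d4:-→d5:-→d6:-→d7:-→d8:-→d9:-→d10:-→d11:-→d12:-→d13:-→d14:-→d15:-→d16:-→d17:-→d18:-→d19:-→d20:-→d21:-→d22:-→d23:-→d24:H1 -> H1
  add 177.250.6.248/32 -> H6 at depth 32
  add 128.0.0.0/2 -> H2 at depth 2
  lookup 177.250.6.248: bits 10110001111110100000011011111000 walk d0:-→d1:-→d2:H2→d3:-→d4:-→d5:-→d6:-→d7:-→d8:-→d9:-→d10:-→d11:-→d12:-→d13:-→d14:-→d15:-→d16:-→d17:-→d18:-→d19:-→d20:-→d21:-→d22:-→d23:-→d24:H1→d25:-→d26:-→d27:-→d28:-→d29:-→d30:-→d31:-→d32:H6 -> H6
  add 177.0.0.0/8 -> H6 at depth 8
  lookup 177.9.108.81: bits 10110001 walk d0:-→d1:-→d2:H2→d3:-→d4:-→d5:-→d6:-→d7:-→d8:H6 -> H6
  add 3.49.240.0/20 -> H2 at depth 20
  lookup 44.102.12.119: bits 00 walk d0:-→d1:-→d2:- -> no-route
  add 177.250.4.0/22 -> H5 at depth 22
  add 177.240.0.0/12 -> H5 at depth 12
  lookup 184.207.66.241: bits 1011 walk d0:-→d1:-→d2:H2→d3:-→d4:- -> H2
  add 0.0.0.0/0 -> H5 at depth 0
  lookup 177.250.6.2: bits 101100011111101000000110 walk d0:H5→d1:-→d2:H2→d3:-→d4:-→d5:-→d6:-→d7:-→d8:H6→d9:-→d10:-→d11:-→d12:H5→d13:-→d14:-→d15:-→d16:-→d17:-→d18:-→d19:-→d20:-→d21:-→d22:H5→d23:-→d24:H1 -> H1
  add 177.250.6.240/28 -> H2 at depth 28
  - 177.250.4.0/22 clear@22
  add 176.0.0.0/4 -> H1 at depth 4
  add 3.49.255.21/32 -> H5 at depth 32
  add 177.250.6.0/24 -> H6 at depth 24
  lookup 176.0.0.3: bits 1011000 walk d0:H5→d1:-→d2:H2→d3:-→d4:H1→d5:-→d6:-→d7:- -> H1
  lookup 177.250.6.8: bits 101100011111101000000110 walk d0:H5→d1:-→d2:H2→d3:-→d4:H1→d5:-→d6:-→d7:-→d8:H6→d9:-→d10:-→d11:-→d12:H5→d13:-→d14:-→d15:-→d16:-→d17:-→d18:-→d19:-→d20:-→d21:-→d22:-→d23:-→d24:H6 -> H6
  lookup 177.250.6.240: bits 1011000111111010000001101111 walk d0:H5→d1:-→d2:H2→d3:-→d4:H1→d5:-→d6:-→d7:-→d8:H6→d9:-→d10:-→d11:-→d12:H5→d13:-→d14:-→d15:-→d16:-→d17:-→d18:-→d19:-→d20:-→d21:-→d22:-→d23:-→d24:H6→d25:-→d26:-→d27:-→d28:H2 -> H2
  lookup 142.233.87.87: bits 10 walk d0:H5→d1:-→d2:H2 -> H2
  add 3.48.0.0/12 -> H4 at depth 12
  add 177.250.0.0/16 -> H1 at depth 16
  lookup 177.0.0.0: bits 10110001 walk d0:H5→d1:-→d2:H2→d3:-→d4:H1→d5:-→d6:-→d7:-→d8:H6 -> H6
  - 3.49.255.21/32 clear@32
  add 3.0.0.0/9 -> H5 at depth 9
  add 177.250.6.248/32 -> H6 at depth 32

== LOOKUPS ==
["H1","H1","H1","H1","H6","H6","no-route","H2","H1","H1","H6","H2","H2","H6"]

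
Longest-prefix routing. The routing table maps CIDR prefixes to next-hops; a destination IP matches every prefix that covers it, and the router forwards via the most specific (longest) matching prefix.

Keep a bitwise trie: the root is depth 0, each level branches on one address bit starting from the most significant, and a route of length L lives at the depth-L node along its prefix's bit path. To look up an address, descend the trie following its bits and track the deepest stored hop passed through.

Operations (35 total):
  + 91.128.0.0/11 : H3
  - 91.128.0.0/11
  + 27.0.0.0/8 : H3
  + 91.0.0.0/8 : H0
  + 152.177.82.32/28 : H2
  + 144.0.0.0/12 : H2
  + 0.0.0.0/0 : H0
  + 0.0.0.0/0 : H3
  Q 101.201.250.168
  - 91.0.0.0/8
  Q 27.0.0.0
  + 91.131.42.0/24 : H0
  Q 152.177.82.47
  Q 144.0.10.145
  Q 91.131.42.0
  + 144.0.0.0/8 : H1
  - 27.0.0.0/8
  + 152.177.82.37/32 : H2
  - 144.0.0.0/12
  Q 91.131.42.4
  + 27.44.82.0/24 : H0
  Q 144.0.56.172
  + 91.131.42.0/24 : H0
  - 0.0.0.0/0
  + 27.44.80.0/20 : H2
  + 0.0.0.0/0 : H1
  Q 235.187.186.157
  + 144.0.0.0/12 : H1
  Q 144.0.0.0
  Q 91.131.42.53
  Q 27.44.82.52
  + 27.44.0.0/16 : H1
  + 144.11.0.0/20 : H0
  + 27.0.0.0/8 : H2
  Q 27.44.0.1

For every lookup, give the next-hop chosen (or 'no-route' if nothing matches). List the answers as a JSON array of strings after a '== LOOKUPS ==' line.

Trace:
  + 91.128.0.0/11 (H3) depth=11
  del 91.128.0.0/11 (clear depth 11)
  + 27.0.0.0/8 (H3) depth=8
  + 91.0.0.0/8 (H0) depth=8
  + 152.177.82.32/28 (H2) depth=28
  + 144.0.0.0/12 (H2) depth=12
  + 0.0.0.0/0 (H0) depth=0
  + 0.0.0.0/0 (H3) depth=0
  ? 101.201.250.168  path d0:H3→d1:-→d2:-  best=H3
  del 91.0.0.0/8 (clear depth 8)
  ? 27.0.0.0  path d0:H3→d1:-→d2:-→d3:-→d4:-→d5:-→d6:-→d7:-→d8:H3  best=H3
  + 91.131.42.0/24 (H0) depth=24
  ? 152.177.82.47  path d0:H3→d1:-→d2:-→d3:-→d4:-→d5:-→d6:-→d7:-→d8:-→d9:-→d10:-→d11:-→d12:-→d13:-→d14:-→d15:-→d16:-→d17:-→d18:-→d19:-→d20:-→d21:-→d22:-→d23:-→d24:-→d25:-→d26:-→d27:-→d28:H2  best=H2
  ? 144.0.10.145  path d0:H3→d1:-→d2:-→d3:-→d4:-→d5:-→d6:-→d7:-→d8:-→d9:-→d10:-→d11:-→d12:H2  best=H2
  ? 91.131.42.0  path d0:H3→d1:-→d2:-→d3:-→d4:-→d5:-→d6:-→d7:-→d8:-→d9:-→d10:-→d11:-→d12:-→d13:-→d14:-→d15:-→d16:-→d17:-→d18:-→d19:-→d20:-→d21:-→d22:-→d23:-→d24:H0  best=H0
  + 144.0.0.0/8 (H1) depth=8
  del 27.0.0.0/8 (clear depth 8)
  + 152.177.82.37/32 (H2) depth=32
  del 144.0.0.0/12 (clear depth 12)
  ? 91.131.42.4  path d0:H3→d1:-→d2:-→d3:-→d4:-→d5:-→d6:-→d7:-→d8:-→d9:-→d10:-→d11:-→d12:-→d13:-→d14:-→d15:-→d16:-→d17:-→d18:-→d19:-→d20:-→d21:-→d22:-→d23:-→d24:H0  best=H0
  + 27.44.82.0/24 (H0) depth=24
  ? 144.0.56.172  path d0:H3→d1:-→d2:-→d3:-→d4:-→d5:-→d6:-→d7:-→d8:H1→d9:-→d10:-→d11:-→d12:-  best=H1
  + 91.131.42.0/24 (H0) depth=24
  del 0.0.0.0/0 (clear depth 0)
  + 27.44.80.0/20 (H2) depth=20
  + 0.0.0.0/0 (H1) depth=0
  ? 235.187.186.157  path d0:H1→d1:-  best=H1
  + 144.0.0.0/12 (H1) depth=12
  ? 144.0.0.0  path d0:H1→d1:-→d2:-→d3:-→d4:-→d5:-→d6:-→d7:-→d8:H1→d9:-→d10:-→d11:-→d12:H1  best=H1
  ? 91.131.42.53  path d0:H1→d1:-→d2:-→d3:-→d4:-→d5:-→d6:-→d7:-→d8:-→d9:-→d10:-→d11:-→d12:-→d13:-→d14:-→d15:-→d16:-→d17:-→d18:-→d19:-→d20:-→d21:-→d22:-→d23:-→d24:H0  best=H0
  ? 27.44.82.52  path d0:H1→d1:-→d2:-→d3:-→d4:-→d5:-→d6:-→d7:-→d8:-→d9:-→d10:-→d11:-→d12:-→d13:-→d14:-→d15:-→d16:-→d17:-→d18:-→d19:-→d20:H2→d21:-→d22:-→d23:-→d24:H0  best=H0
  + 27.44.0.0/16 (H1) depth=16
  + 144.11.0.0/20 (H0) depth=20
  + 27.0.0.0/8 (H2) depth=8
  ? 27.44.0.1  path d0:H1→d1:-→d2:-→d3:-→d4:-→d5:-→d6:-→d7:-→d8:H2→d9:-→d10:-→d11:-→d12:-→d13:-→d14:-→d15:-→d16:H1→d17:-  best=H1

== LOOKUPS ==
["H3","H3","H2","H2","H0","H0","H1","H1","H1","H0","H0","H1"]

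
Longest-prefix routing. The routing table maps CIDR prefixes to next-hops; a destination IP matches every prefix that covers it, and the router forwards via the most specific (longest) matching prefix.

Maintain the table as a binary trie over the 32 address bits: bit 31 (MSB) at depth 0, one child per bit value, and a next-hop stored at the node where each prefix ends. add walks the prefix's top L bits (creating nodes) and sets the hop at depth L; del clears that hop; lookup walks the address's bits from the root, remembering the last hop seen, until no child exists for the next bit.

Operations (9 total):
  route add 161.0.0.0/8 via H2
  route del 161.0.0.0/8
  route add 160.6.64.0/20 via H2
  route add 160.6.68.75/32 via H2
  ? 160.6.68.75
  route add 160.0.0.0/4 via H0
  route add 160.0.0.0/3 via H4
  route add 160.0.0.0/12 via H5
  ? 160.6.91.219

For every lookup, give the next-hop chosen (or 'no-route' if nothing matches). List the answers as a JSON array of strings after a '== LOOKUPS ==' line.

Trace:
  + 161.0.0.0/8 (H2) depth=8
  - 161.0.0.0/8 clear@8
  + 160.6.64.0/20 (H2) depth=20
  + 160.6.68.75/32 (H2) depth=32
  Q 160.6.68.75: descend 10100000000001100100010001001011 ; hops seen [H2,H2] ; pick H2
  + 160.0.0.0/4 (H0) depth=4
  + 160.0.0.0/3 (H4) depth=3
  + 160.0.0.0/12 (H5) depth=12
  Q 160.6.91.219: descend 1010000000000110010 ; hops seen [H4,H0,H5] ; pick H5

== LOOKUPS ==
["H2","H5"]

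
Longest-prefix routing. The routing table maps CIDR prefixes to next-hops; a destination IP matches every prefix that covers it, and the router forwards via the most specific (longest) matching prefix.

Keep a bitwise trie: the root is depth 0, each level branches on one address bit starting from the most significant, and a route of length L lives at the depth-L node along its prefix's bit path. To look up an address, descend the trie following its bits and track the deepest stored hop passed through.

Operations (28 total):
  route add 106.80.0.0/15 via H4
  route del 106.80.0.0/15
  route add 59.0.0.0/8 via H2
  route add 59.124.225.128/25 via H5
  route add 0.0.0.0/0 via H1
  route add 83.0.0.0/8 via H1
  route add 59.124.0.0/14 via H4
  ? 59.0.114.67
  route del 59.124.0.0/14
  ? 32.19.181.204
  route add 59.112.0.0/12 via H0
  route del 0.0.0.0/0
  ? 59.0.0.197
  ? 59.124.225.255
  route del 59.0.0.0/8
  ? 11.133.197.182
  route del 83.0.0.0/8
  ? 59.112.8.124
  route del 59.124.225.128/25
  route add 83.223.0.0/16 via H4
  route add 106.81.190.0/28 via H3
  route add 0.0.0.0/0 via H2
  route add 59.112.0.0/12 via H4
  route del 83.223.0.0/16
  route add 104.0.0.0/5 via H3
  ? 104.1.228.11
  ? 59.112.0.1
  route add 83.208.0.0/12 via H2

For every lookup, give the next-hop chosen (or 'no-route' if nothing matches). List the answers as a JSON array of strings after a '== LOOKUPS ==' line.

Process each operation:
  add 106.80.0.0/15 -> H4 at depth 15
  - 106.80.0.0/15 clear@15
  add 59.0.0.0/8 -> H2 at depth 8
  add 59.124.225.128/25 -> H5 at depth 25
  add 0.0.0.0/0 -> H1 at depth 0
  add 83.0.0.0/8 -> H1 at depth 8
  add 59.124.0.0/14 -> H4 at depth 14
  ? 59.0.114.67  path d0:H1→d1:-→d2:-→d3:-→d4:-→d5:-→d6:-→d7:-→d8:H2→d9:-  best=H2
  - 59.124.0.0/14 clear@14
  ? 32.19.181.204  path d0:H1→d1:-→d2:-→d3:-  best=H1
  add 59.112.0.0/12 -> H0 at depth 12
  - 0.0.0.0/0 clear@0
  ? 59.0.0.197  path d0:-→d1:-→d2:-→d3:-→d4:-→d5:-→d6:-→d7:-→d8:H2→d9:-  best=H2
  ? 59.124.225.255  path d0:-→d1:-→d2:-→d3:-→d4:-→d5:-→d6:-→d7:-→d8:H2→d9:-→d10:-→d11:-→d12:H0→d13:-→d14:-→d15:-→d16:-→d17:-→d18:-→d19:-→d20:-→d21:-→d22:-→d23:-→d24:-→d25:H5  best=H5
  - 59.0.0.0/8 clear@8
  ? 11.133.197.182  path d0:-→d1:-→d2:-  best=no-route
  - 83.0.0.0/8 clear@8
  ? 59.112.8.124  path d0:-→d1:-→d2:-→d3:-→d4:-→d5:-→d6:-→d7:-→d8:-→d9:-→d10:-→d11:-→d12:H0  best=H0
  - 59.124.225.128/25 clear@25
  add 83.223.0.0/16 -> H4 at depth 16
  add 106.81.190.0/28 -> H3 at depth 28
  add 0.0.0.0/0 -> H2 at depth 0
  add 59.112.0.0/12 -> H4 at depth 12
  - 83.223.0.0/16 clear@16
  add 104.0.0.0/5 -> H3 at depth 5
  ? 104.1.228.11  path d0:H2→d1:-→d2:-→d3:-→d4:-→d5:H3→d6:-  best=H3
  ? 59.112.0.1  path d0:H2→d1:-→d2:-→d3:-→d4:-→d5:-→d6:-→d7:-→d8:-→d9:-→d10:-→d11:-→d12:H4  best=H4
  add 83.208.0.0/12 -> H2 at depth 12

== LOOKUPS ==
["H2","H1","H2","H5","no-route","H0","H3","H4"]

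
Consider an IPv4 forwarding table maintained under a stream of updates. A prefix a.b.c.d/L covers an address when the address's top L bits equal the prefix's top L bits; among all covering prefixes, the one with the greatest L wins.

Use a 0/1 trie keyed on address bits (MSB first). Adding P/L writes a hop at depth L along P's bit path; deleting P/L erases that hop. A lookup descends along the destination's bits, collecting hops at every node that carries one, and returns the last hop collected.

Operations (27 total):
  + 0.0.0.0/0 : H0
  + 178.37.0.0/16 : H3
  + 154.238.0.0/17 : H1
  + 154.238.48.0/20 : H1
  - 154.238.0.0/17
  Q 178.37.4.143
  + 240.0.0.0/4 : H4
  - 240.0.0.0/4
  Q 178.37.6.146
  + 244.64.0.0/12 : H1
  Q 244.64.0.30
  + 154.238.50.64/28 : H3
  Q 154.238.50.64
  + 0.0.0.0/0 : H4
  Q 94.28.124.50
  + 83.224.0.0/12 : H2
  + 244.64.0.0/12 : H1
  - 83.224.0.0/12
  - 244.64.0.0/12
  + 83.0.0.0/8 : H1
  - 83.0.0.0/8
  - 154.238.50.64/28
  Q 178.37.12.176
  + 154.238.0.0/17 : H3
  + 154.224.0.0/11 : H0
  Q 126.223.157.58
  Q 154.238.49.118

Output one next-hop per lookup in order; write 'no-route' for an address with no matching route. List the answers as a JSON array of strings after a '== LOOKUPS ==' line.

Apply in order:
  add 0.0.0.0/0 -> H0 at depth 0
  add 178.37.0.0/16 -> H3 at depth 16
  add 154.238.0.0/17 -> H1 at depth 17
  add 154.238.48.0/20 -> H1 at depth 20
  - 154.238.0.0/17 clear@17
  ? 178.37.4.143  path d0:H0→d1:-→d2:-→d3:-→d4:-→d5:-→d6:-→d7:-→d8:-→d9:-→d10:-→d11:-→d12:-→d13:-→d14:-→d15:-→d16:H3  best=H3
  add 240.0.0.0/4 -> H4 at depth 4
  - 240.0.0.0/4 clear@4
  ? 178.37.6.146  path d0:H0→d1:-→d2:-→d3:-→d4:-→d5:-→d6:-→d7:-→d8:-→d9:-→d10:-→d11:-→d12:-→d13:-→d14:-→d15:-→d16:H3  best=H3
  add 244.64.0.0/12 -> H1 at depth 12
  ? 244.64.0.30  path d0:H0→d1:-→d2:-→d3:-→d4:-→d5:-→d6:-→d7:-→d8:-→d9:-→d10:-→d11:-→d12:H1  best=H1
  add 154.238.50.64/28 -> H3 at depth 28
  ? 154.238.50.64  path d0:H0→d1:-→d2:-→d3:-→d4:-→d5:-→d6:-→d7:-→d8:-→d9:-→d10:-→d11:-→d12:-→d13:-→d14:-→d15:-→d16:-→d17:-→d18:-→d19:-→d20:H1→d21:-→d22:-→d23:-→d24:-→d25:-→d26:-→d27:-→d28:H3  best=H3
  add 0.0.0.0/0 -> H4 at depth 0
  ? 94.28.124.50  path d0:H4  best=H4
  add 83.224.0.0/12 -> H2 at depth 12
  add 244.64.0.0/12 -> H1 at depth 12
  - 83.224.0.0/12 clear@12
  - 244.64.0.0/12 clear@12
  add 83.0.0.0/8 -> H1 at depth 8
  - 83.0.0.0/8 clear@8
  - 154.238.50.64/28 clear@28
  ? 178.37.12.176  path d0:H4→d1:-→d2:-→d3:-→d4:-→d5:-→d6:-→d7:-→d8:-→d9:-→d10:-→d11:-→d12:-→d13:-→d14:-→d15:-→d16:H3  best=H3
  add 154.238.0.0/17 -> H3 at depth 17
  add 154.224.0.0/11 -> H0 at depth 11
  ? 126.223.157.58  path d0:H4→d1:-→d2:-  best=H4
  ? 154.238.49.118  path d0:H4→d1:-→d2:-→d3:-→d4:-→d5:-→d6:-→d7:-→d8:-→d9:-→d10:-→d11:H0→d12:-→d13:-→d14:-→d15:-→d16:-→d17:H3→d18:-→d19:-→d20:H1→d21:-→d22:-  best=H1

== LOOKUPS ==
["H3","H3","H1","H3","H4","H3","H4","H1"]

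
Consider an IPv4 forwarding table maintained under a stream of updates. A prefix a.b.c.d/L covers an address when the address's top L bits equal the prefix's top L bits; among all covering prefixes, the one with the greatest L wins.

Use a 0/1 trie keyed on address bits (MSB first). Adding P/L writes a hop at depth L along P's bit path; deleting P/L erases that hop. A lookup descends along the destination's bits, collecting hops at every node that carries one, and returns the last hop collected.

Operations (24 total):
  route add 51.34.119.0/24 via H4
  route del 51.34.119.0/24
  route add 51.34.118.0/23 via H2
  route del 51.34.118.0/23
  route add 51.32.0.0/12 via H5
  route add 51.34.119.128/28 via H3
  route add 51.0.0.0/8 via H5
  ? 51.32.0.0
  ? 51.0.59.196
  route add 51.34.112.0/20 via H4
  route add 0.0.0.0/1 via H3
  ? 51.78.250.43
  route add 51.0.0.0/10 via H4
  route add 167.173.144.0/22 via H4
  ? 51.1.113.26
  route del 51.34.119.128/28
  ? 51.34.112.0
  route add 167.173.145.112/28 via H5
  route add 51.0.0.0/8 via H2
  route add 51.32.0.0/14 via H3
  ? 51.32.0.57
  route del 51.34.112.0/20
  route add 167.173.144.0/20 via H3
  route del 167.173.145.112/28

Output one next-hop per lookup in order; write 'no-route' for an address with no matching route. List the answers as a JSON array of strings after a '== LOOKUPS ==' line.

Apply in order:
  + 51.34.119.0/24 (H4) depth=24
  - 51.34.119.0/24 clear@24
  + 51.34.118.0/23 (H2) depth=23
  - 51.34.118.0/23 clear@23
  + 51.32.0.0/12 (H5) depth=12
  + 51.34.119.128/28 (H3) depth=28
  + 51.0.0.0/8 (H5) depth=8
  Q 51.32.0.0: descend 00110011001000 ; hops seen [H5,H5] ; pick H5
  Q 51.0.59.196: descend 0011001100 ; hops seen [H5] ; pick H5
  + 51.34.112.0/20 (H4) depth=20
  + 0.0.0.0/1 (H3) depth=1
  Q 51.78.250.43: descend 001100110 ; hops seen [H3,H5] ; pick H5
  + 51.0.0.0/10 (H4) depth=10
  + 167.173.144.0/22 (H4) depth=22
  Q 51.1.113.26: descend 0011001100 ; hops seen [H3,H5,H4] ; pick H4
  - 51.34.119.128/28 clear@28
  Q 51.34.112.0: descend 001100110010001001110 ; hops seen [H3,H5,H4,H5,H4] ; pick H4
  + 167.173.145.112/28 (H5) depth=28
  + 51.0.0.0/8 (H2) depth=8
  + 51.32.0.0/14 (H3) depth=14
  Q 51.32.0.57: descend 00110011001000 ; hops seen [H3,H2,H4,H5,H3] ; pick H3
  - 51.34.112.0/20 clear@20
  + 167.173.144.0/20 (H3) depth=20
  - 167.173.145.112/28 clear@28

== LOOKUPS ==
["H5","H5","H5","H4","H4","H3"]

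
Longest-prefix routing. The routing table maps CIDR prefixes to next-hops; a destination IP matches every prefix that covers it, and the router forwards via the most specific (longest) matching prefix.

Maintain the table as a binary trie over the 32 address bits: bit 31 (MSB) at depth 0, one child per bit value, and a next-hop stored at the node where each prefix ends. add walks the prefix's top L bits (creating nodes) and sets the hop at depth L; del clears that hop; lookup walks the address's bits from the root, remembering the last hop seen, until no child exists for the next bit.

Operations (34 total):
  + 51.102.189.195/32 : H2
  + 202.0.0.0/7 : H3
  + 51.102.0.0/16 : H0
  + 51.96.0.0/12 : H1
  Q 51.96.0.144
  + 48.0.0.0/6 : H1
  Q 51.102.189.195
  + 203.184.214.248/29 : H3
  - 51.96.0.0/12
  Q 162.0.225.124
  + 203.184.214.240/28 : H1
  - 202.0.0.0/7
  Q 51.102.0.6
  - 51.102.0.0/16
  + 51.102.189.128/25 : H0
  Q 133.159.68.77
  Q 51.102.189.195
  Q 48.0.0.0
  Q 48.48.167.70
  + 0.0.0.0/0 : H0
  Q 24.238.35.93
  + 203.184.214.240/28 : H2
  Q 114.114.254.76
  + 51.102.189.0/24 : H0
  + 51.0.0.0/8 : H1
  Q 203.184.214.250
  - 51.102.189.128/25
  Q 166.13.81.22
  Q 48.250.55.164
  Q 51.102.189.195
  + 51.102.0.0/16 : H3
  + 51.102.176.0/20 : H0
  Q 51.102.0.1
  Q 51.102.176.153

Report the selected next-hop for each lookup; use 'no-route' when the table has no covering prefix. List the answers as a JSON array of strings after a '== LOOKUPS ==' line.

Trace:
  + 51.102.189.195/32 (H2) depth=32
  + 202.0.0.0/7 (H3) depth=7
  + 51.102.0.0/16 (H0) depth=16
  + 51.96.0.0/12 (H1) depth=12
  Q 51.96.0.144: descend 0011001101100 ; hops seen [H1] ; pick H1
  + 48.0.0.0/6 (H1) depth=6
  Q 51.102.189.195: descend 00110011011001101011110111000011 ; hops seen [H1,H1,H0,H2] ; pick H2
  + 203.184.214.248/29 (H3) depth=29
  - 51.96.0.0/12 clear@12
  Q 162.0.225.124: descend 1 ; hops seen [∅] ; pick no-route
  + 203.184.214.240/28 (H1) depth=28
  - 202.0.0.0/7 clear@7
  Q 51.102.0.6: descend 0011001101100110 ; hops seen [H1,H0] ; pick H0
  - 51.102.0.0/16 clear@16
  + 51.102.189.128/25 (H0) depth=25
  Q 133.159.68.77: descend 1 ; hops seen [∅] ; pick no-route
  Q 51.102.189.195: descend 00110011011001101011110111000011 ; hops seen [H1,H0,H2] ; pick H2
  Q 48.0.0.0: descend 001100 ; hops seen [H1] ; pick H1
  Q 48.48.167.70: descend 001100 ; hops seen [H1] ; pick H1
  + 0.0.0.0/0 (H0) depth=0
  Q 24.238.35.93: descend 00 ; hops seen [H0] ; pick H0
  + 203.184.214.240/28 (H2) depth=28
  Q 114.114.254.76: descend 0 ; hops seen [H0] ; pick H0
  + 51.102.189.0/24 (H0) depth=24
  + 51.0.0.0/8 (H1) depth=8
  Q 203.184.214.250: descend 11001011101110001101011011111 ; hops seen [H0,H2,H3] ; pick H3
  - 51.102.189.128/25 clear@25
  Q 166.13.81.22: descend 1 ; hops seen [H0] ; pick H0
  Q 48.250.55.164: descend 001100 ; hops seen [H0,H1] ; pick H1
  Q 51.102.189.195: descend 00110011011001101011110111000011 ; hops seen [H0,H1,H1,H0,H2] ; pick H2
  + 51.102.0.0/16 (H3) depth=16
  + 51.102.176.0/20 (H0) depth=20
  Q 51.102.0.1: descend 0011001101100110 ; hops seen [H0,H1,H1,H3] ; pick H3
  Q 51.102.176.153: descend 00110011011001101011 ; hops seen [H0,H1,H1,H3,H0] ; pick H0

== LOOKUPS ==
["H1","H2","no-route","H0","no-route","H2","H1","H1","H0","H0","H3","H0","H1","H2","H3","H0"]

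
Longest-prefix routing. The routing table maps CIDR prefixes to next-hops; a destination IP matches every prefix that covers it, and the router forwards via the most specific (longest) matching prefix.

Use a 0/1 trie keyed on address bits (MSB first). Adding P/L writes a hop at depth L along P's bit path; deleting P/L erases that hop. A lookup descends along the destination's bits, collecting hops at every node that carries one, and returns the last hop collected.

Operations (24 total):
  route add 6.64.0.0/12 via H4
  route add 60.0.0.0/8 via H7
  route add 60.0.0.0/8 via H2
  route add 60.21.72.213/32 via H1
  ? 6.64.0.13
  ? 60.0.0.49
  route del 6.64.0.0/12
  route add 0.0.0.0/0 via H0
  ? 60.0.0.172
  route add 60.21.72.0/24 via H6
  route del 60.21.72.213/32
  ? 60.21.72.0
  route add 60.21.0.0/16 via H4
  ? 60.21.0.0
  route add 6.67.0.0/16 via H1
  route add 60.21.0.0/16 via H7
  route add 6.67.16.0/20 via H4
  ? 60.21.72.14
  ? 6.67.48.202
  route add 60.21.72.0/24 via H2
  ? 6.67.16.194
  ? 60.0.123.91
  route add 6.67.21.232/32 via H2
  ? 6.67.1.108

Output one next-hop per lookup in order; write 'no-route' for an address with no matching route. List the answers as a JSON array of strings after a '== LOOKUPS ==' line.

Process each operation:
  add 6.64.0.0/12 -> H4 at depth 12
  add 60.0.0.0/8 -> H7 at depth 8
  add 60.0.0.0/8 -> H2 at depth 8
  add 60.21.72.213/32 -> H1 at depth 32
  ? 6.64.0.13  path d0:-→d1:-→d2:-→d3:-→d4:-→d5:-→d6:-→d7:-→d8:-→d9:-→d10:-→d11:-→d12:H4  best=H4
  ? 60.0.0.49  path d0:-→d1:-→d2:-→d3:-→d4:-→d5:-→d6:-→d7:-→d8:H2→d9:-→d10:-→d11:-  best=H2
  - 6.64.0.0/12 clear@12
  add 0.0.0.0/0 -> H0 at depth 0
  ? 60.0.0.172  path d0:H0→d1:-→d2:-→d3:-→d4:-→d5:-→d6:-→d7:-→d8:H2→d9:-→d10:-→d11:-  best=H2
  add 60.21.72.0/24 -> H6 at depth 24
  - 60.21.72.213/32 clear@32
  ? 60.21.72.0  path d0:H0→d1:-→d2:-→d3:-→d4:-→d5:-→d6:-→d7:-→d8:H2→d9:-→d10:-→d11:-→d12:-→d13:-→d14:-→d15:-→d16:-→d17:-→d18:-→d19:-→d20:-→d21:-→d22:-→d23:-→d24:H6  best=H6
  add 60.21.0.0/16 -> H4 at depth 16
  ? 60.21.0.0  path d0:H0→d1:-→d2:-→d3:-→d4:-→d5:-→d6:-→d7:-→d8:H2→d9:-→d10:-→d11:-→d12:-→d13:-→d14:-→d15:-→d16:H4→d17:-  best=H4
  add 6.67.0.0/16 -> H1 at depth 16
  add 60.21.0.0/16 -> H7 at depth 16
  add 6.67.16.0/20 -> H4 at depth 20
  ? 60.21.72.14  path d0:H0→d1:-→d2:-→d3:-→d4:-→d5:-→d6:-→d7:-→d8:H2→d9:-→d10:-→d11:-→d12:-→d13:-→d14:-→d15:-→d16:H7→d17:-→d18:-→d19:-→d20:-→d21:-→d22:-→d23:-→d24:H6  best=H6
  ? 6.67.48.202  path d0:H0→d1:-→d2:-→d3:-→d4:-→d5:-→d6:-→d7:-→d8:-→d9:-→d10:-→d11:-→d12:-→d13:-→d14:-→d15:-→d16:H1→d17:-→d18:-  best=H1
  add 60.21.72.0/24 -> H2 at depth 24
  ? 6.67.16.194  path d0:H0→d1:-→d2:-→d3:-→d4:-→d5:-→d6:-→d7:-→d8:-→d9:-→d10:-→d11:-→d12:-→d13:-→d14:-→d15:-→d16:H1→d17:-→d18:-→d19:-→d20:H4  best=H4
  ? 60.0.123.91  path d0:H0→d1:-→d2:-→d3:-→d4:-→d5:-→d6:-→d7:-→d8:H2→d9:-→d10:-→d11:-  best=H2
  add 6.67.21.232/32 -> H2 at depth 32
  ? 6.67.1.108  path d0:H0→d1:-→d2:-→d3:-→d4:-→d5:-→d6:-→d7:-→d8:-→d9:-→d10:-→d11:-→d12:-→d13:-→d14:-→d15:-→d16:H1→d17:-→d18:-→d19:-  best=H1

== LOOKUPS ==
["H4","H2","H2","H6","H4","H6","H1","H4","H2","H1"]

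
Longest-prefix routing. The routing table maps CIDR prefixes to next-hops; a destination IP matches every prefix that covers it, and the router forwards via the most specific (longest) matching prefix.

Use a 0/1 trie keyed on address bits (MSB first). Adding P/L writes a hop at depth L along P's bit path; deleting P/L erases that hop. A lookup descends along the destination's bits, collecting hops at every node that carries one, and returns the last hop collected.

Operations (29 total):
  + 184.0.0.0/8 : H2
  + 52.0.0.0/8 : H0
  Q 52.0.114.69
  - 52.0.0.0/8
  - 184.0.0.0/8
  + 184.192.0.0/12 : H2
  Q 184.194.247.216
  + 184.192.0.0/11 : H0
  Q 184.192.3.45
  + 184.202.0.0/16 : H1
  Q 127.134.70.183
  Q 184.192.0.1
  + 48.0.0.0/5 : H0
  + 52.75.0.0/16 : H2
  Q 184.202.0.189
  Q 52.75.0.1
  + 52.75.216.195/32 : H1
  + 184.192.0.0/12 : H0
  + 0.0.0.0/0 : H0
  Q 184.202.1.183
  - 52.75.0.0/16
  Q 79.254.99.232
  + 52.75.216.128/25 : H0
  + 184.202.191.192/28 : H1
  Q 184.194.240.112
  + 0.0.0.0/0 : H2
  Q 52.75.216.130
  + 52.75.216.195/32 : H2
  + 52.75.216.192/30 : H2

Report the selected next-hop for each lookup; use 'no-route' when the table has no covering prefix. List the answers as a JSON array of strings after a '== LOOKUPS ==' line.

Trace:
  + 184.0.0.0/8 (H2) depth=8
  + 52.0.0.0/8 (H0) depth=8
  ? 52.0.114.69  path d0:-→d1:-→d2:-→d3:-→d4:-→d5:-→d6:-→d7:-→d8:H0  best=H0
  - 52.0.0.0/8 clear@8
  - 184.0.0.0/8 clear@8
  + 184.192.0.0/12 (H2) depth=12
  ? 184.194.247.216  path d0:-→d1:-→d2:-→d3:-→d4:-→d5:-→d6:-→d7:-→d8:-→d9:-→d10:-→d11:-→d12:H2  best=H2
  + 184.192.0.0/11 (H0) depth=11
  ? 184.192.3.45  path d0:-→d1:-→d2:-→d3:-→d4:-→d5:-→d6:-→d7:-→d8:-→d9:-→d10:-→d11:H0→d12:H2  best=H2
  + 184.202.0.0/16 (H1) depth=16
  ? 127.134.70.183  path d0:-→d1:-  best=no-route
  ? 184.192.0.1  path d0:-→d1:-→d2:-→d3:-→d4:-→d5:-→d6:-→d7:-→d8:-→d9:-→d10:-→d11:H0→d12:H2  best=H2
  + 48.0.0.0/5 (H0) depth=5
  + 52.75.0.0/16 (H2) depth=16
  ? 184.202.0.189  path d0:-→d1:-→d2:-→d3:-→d4:-→d5:-→d6:-→d7:-→d8:-→d9:-→d10:-→d11:H0→d12:H2→d13:-→d14:-→d15:-→d16:H1  best=H1
  ? 52.75.0.1  path d0:-→d1:-→d2:-→d3:-→d4:-→d5:H0→d6:-→d7:-→d8:-→d9:-→d10:-→d11:-→d12:-→d13:-→d14:-→d15:-→d16:H2  best=H2
  + 52.75.216.195/32 (H1) depth=32
  + 184.192.0.0/12 (H0) depth=12
  + 0.0.0.0/0 (H0) depth=0
  ? 184.202.1.183  path d0:H0→d1:-→d2:-→d3:-→d4:-→d5:-→d6:-→d7:-→d8:-→d9:-→d10:-→d11:H0→d12:H0→d13:-→d14:-→d15:-→d16:H1  best=H1
  - 52.75.0.0/16 clear@16
  ? 79.254.99.232  path d0:H0→d1:-  best=H0
  + 52.75.216.128/25 (H0) depth=25
  + 184.202.191.192/28 (H1) depth=28
  ? 184.194.240.112  path d0:H0→d1:-→d2:-→d3:-→d4:-→d5:-→d6:-→d7:-→d8:-→d9:-→d10:-→d11:H0→d12:H0  best=H0
  + 0.0.0.0/0 (H2) depth=0
  ? 52.75.216.130  path d0:H2→d1:-→d2:-→d3:-→d4:-→d5:H0→d6:-→d7:-→d8:-→d9:-→d10:-→d11:-→d12:-→d13:-→d14:-→d15:-→d16:-→d17:-→d18:-→d19:-→d20:-→d21:-→d22:-→d23:-→d24:-→d25:H0  best=H0
  + 52.75.216.195/32 (H2) depth=32
  + 52.75.216.192/30 (H2) depth=30

== LOOKUPS ==
["H0","H2","H2","no-route","H2","H1","H2","H1","H0","H0","H0"]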